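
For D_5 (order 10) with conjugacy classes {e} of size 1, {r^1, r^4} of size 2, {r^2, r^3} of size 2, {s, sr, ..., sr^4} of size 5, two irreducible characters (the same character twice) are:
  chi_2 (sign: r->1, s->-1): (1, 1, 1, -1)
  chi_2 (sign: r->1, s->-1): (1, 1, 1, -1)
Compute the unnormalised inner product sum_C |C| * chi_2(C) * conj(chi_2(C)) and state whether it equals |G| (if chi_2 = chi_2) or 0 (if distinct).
Sum = 10 = |G| = 10; so <chi_2, chi_2> = 1 (norm-1 confirms irreducibility).

Why: Compute term by term over conjugacy classes (|C| * chi_2(C) * conj(chi_2(C))):
  1*(1)*conj(1) + 2*(1)*conj(1) + 2*(1)*conj(1) + 5*(-1)*conj(-1)
  = (1) + (2) + (2) + (5)
  = 10.
Dividing by |G| = 10 gives 10/10 = 1, matching the row-orthogonality relation <chi_2, chi_2> = [chi_2 = chi_2].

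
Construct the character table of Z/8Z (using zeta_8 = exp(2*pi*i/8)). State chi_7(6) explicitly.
Character table of Z/8Z (irreps indexed chi_0,...,chi_7 with chi_k(m) = zeta_8^(k*m), zeta_8 = exp(2*pi*i/8)):
  irrep \ class  {0} (size 1)  {1} (size 1)    {2} (size 1)  {3} (size 1)    {4} (size 1)  {5} (size 1)    {6} (size 1)  {7} (size 1)  
  chi_0          1             1               1             1               1             1               1             1             
  chi_1          1             exp(I*pi/4)     I             exp(3*I*pi/4)   -1            exp(-3*I*pi/4)  -I            exp(-I*pi/4)  
  chi_2          1             I               -1            -I              1             I               -1            -I            
  chi_3          1             exp(3*I*pi/4)   -I            exp(I*pi/4)     -1            exp(-I*pi/4)    I             exp(-3*I*pi/4)
  chi_4          1             -1              1             -1              1             -1              1             -1            
  chi_5          1             exp(-3*I*pi/4)  I             exp(-I*pi/4)    -1            exp(I*pi/4)     -I            exp(3*I*pi/4) 
  chi_6          1             -I              -1            I               1             -I              -1            I             
  chi_7          1             exp(-I*pi/4)    -I            exp(-3*I*pi/4)  -1            exp(3*I*pi/4)   I             exp(I*pi/4)   

Spot check: chi_7(6) = zeta_8^(7*6) = zeta_8^42 = I.

Why: Z/8Z is abelian, so all 8 irreducible complex representations are 1-dimensional. They are given by chi_k(m) = zeta_8^(k*m) for k = 0,...,7. Row orthogonality: sum_m chi_k(m) conj(chi_l(m)) = 8 * [k = l].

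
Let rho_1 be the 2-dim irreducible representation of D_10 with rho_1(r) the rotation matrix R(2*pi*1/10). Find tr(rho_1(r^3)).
chi_{rho_1}(r^3) = 2*cos(2*pi*1*3/10) = 1/2 - sqrt(5)/2

Argument: rho_1(r^3) is rotation by angle 2*pi*1*3/10, whose trace is 2*cos(2*pi*1*3/10) = 1/2 - sqrt(5)/2.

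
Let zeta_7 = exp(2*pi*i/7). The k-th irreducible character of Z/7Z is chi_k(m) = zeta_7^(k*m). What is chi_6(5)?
chi_6(5) = zeta_7^30 = exp(4*I*pi/7)

Derivation: chi_6(5) = zeta_7^(6*5) = zeta_7^30. Since zeta_7^7 = 1, this equals zeta_7^2 = exp(2*pi*i*2/7) = exp(4*I*pi/7).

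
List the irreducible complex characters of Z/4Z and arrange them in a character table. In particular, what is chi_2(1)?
Character table of Z/4Z (irreps indexed chi_0,...,chi_3 with chi_k(m) = zeta_4^(k*m), zeta_4 = exp(2*pi*i/4)):
  irrep \ class  {0} (size 1)  {1} (size 1)  {2} (size 1)  {3} (size 1)
  chi_0          1             1             1             1           
  chi_1          1             I             -1            -I          
  chi_2          1             -1            1             -1          
  chi_3          1             -I            -1            I           

Spot check: chi_2(1) = zeta_4^(2*1) = zeta_4^2 = -1.

Derivation: Z/4Z is abelian, so all 4 irreducible complex representations are 1-dimensional. They are given by chi_k(m) = zeta_4^(k*m) for k = 0,...,3. Row orthogonality: sum_m chi_k(m) conj(chi_l(m)) = 4 * [k = l].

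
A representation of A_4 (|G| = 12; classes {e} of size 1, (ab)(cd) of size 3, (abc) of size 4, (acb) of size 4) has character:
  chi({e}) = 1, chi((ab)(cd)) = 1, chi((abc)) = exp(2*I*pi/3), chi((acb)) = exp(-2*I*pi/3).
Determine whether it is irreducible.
Irreducible: <chi, chi> = 1.

Why: <chi, chi> = (1/|G|) sum_C |C| * |chi(C)|^2 = (1/12)[1*|1|^2 + 3*|1|^2 + 4*|exp(2*I*pi/3)|^2 + 4*|exp(-2*I*pi/3)|^2]
  = (1/12)[(1) + (3) + (4) + (4)] = 12/12 = 1.
(Exp terms are combined using exp(i*s)*conj(exp(i*t)) = exp(i*(s-t)), and sums of them are collapsed using the identity that for every m > 1 the m distinct m-th roots of unity sum to 0, e.g. 1 + exp(2*I*pi/3) + exp(-2*I*pi/3) = 0.)
A character is irreducible iff <chi, chi> = 1, so this representation is irreducible.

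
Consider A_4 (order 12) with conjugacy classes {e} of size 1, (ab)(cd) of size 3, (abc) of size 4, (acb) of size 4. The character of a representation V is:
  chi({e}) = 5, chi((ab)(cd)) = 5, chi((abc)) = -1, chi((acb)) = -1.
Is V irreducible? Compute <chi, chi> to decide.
Not irreducible (reducible): <chi, chi> = 9 > 1.

Derivation: <chi, chi> = (1/|G|) sum_C |C| * |chi(C)|^2 = (1/12)[1*|5|^2 + 3*|5|^2 + 4*|-1|^2 + 4*|-1|^2]
  = (1/12)[(25) + (75) + (4) + (4)] = 108/12 = 9.
(Exp terms are combined using exp(i*s)*conj(exp(i*t)) = exp(i*(s-t)), and sums of them are collapsed using the identity that for every m > 1 the m distinct m-th roots of unity sum to 0, e.g. 1 + exp(2*I*pi/3) + exp(-2*I*pi/3) = 0.)
A character is irreducible iff <chi, chi> = 1, so this representation is reducible.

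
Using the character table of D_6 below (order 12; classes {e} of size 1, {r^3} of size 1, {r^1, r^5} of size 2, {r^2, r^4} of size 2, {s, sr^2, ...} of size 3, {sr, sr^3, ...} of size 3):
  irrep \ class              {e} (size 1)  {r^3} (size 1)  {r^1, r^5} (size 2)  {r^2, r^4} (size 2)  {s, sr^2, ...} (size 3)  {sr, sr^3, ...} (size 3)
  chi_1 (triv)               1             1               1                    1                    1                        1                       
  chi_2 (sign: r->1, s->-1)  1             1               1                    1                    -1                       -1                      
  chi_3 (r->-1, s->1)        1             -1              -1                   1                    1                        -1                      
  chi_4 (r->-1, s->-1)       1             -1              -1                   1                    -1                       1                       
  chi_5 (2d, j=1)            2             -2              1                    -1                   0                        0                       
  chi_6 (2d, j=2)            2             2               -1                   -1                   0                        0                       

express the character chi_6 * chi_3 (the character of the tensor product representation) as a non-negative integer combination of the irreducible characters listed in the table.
chi_6 tensor chi_3 = chi_5 (all other irreducibles have multiplicity 0).

The character of a tensor product is the pointwise product (chi_6 * chi_3)(C) = chi_6(C) * chi_3(C):
  {e}: (2)*(1), {r^3}: (2)*(-1), {r^1, r^5}: (-1)*(-1), {r^2, r^4}: (-1)*(1), {s, sr^2, ...}: (0)*(1), {sr, sr^3, ...}: (0)*(-1)
so (chi_6 * chi_3) takes values
  {e} -> 2, {r^3} -> -2, {r^1, r^5} -> 1, {r^2, r^4} -> -1, {s, sr^2, ...} -> 0, {sr, sr^3, ...} -> 0.
Now take the inner product of this character with each irreducible chi from the table, <chi_6*chi_3, chi> = (1/12) sum_C |C| (chi_6*chi_3)(C) conj(chi(C)):
  <chi_6*chi_3, chi_1> = (1/12)[1*(2)*conj(1) + 1*(-2)*conj(1) + 2*(1)*conj(1) + 2*(-1)*conj(1) + 3*(0)*conj(1) + 3*(0)*conj(1)]
      = (1/12)[(2) + (-2) + (2) + (-2) + (0) + (0)] = 0/12 = 0
  <chi_6*chi_3, chi_2> = (1/12)[1*(2)*conj(1) + 1*(-2)*conj(1) + 2*(1)*conj(1) + 2*(-1)*conj(1) + 3*(0)*conj(-1) + 3*(0)*conj(-1)]
      = (1/12)[(2) + (-2) + (2) + (-2) + (0) + (0)] = 0/12 = 0
  <chi_6*chi_3, chi_3> = (1/12)[1*(2)*conj(1) + 1*(-2)*conj(-1) + 2*(1)*conj(-1) + 2*(-1)*conj(1) + 3*(0)*conj(1) + 3*(0)*conj(-1)]
      = (1/12)[(2) + (2) + (-2) + (-2) + (0) + (0)] = 0/12 = 0
  <chi_6*chi_3, chi_4> = (1/12)[1*(2)*conj(1) + 1*(-2)*conj(-1) + 2*(1)*conj(-1) + 2*(-1)*conj(1) + 3*(0)*conj(-1) + 3*(0)*conj(1)]
      = (1/12)[(2) + (2) + (-2) + (-2) + (0) + (0)] = 0/12 = 0
  <chi_6*chi_3, chi_5> = (1/12)[1*(2)*conj(2) + 1*(-2)*conj(-2) + 2*(1)*conj(1) + 2*(-1)*conj(-1) + 3*(0)*conj(0) + 3*(0)*conj(0)]
      = (1/12)[(4) + (4) + (2) + (2) + (0) + (0)] = 12/12 = 1
  <chi_6*chi_3, chi_6> = (1/12)[1*(2)*conj(2) + 1*(-2)*conj(2) + 2*(1)*conj(-1) + 2*(-1)*conj(-1) + 3*(0)*conj(0) + 3*(0)*conj(0)]
      = (1/12)[(4) + (-4) + (-2) + (2) + (0) + (0)] = 0/12 = 0
Hence the multiplicities are chi_5: 1. Dimension check: dim(chi_6)*dim(chi_3) = 2*1 = 2 and sum (mult * dim) = 1*2 = 2.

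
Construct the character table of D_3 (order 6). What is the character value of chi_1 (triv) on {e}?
Conjugacy classes: {e} of size 1, {r^1, r^2} of size 2, {s, sr, ..., sr^2} of size 3.
Character table:
  irrep \ class              {e} (size 1)  {r^1, r^2} (size 2)  {s, sr, ..., sr^2} (size 3)
  chi_1 (triv)               1             1                    1                          
  chi_2 (sign: r->1, s->-1)  1             1                    -1                         
  chi_3 (2d, j=1)            2             -1                   0                          

Spot check: chi_1 (triv) on {e} = 1.

Justification: D_3 has order 2*3 = 6 with 3 conjugacy classes, hence 3 irreducibles. Sum of squared dims 1 + 1 + 4 = 6 = |G|. Linear characters come from the abelianisation; the 2-dimensional irreps have character r^k -> 2*cos(2*pi*j*k/3), reflections -> 0.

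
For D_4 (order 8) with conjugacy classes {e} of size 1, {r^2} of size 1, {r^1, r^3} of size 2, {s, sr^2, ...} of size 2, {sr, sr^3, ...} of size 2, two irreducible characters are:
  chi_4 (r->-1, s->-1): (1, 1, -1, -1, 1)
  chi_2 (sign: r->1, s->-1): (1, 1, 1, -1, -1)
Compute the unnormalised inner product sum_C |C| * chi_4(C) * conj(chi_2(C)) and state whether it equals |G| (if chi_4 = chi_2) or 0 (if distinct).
Sum = 0; so <chi_4, chi_2> = 0 (distinct irreducibles are orthogonal).

Explanation: Compute term by term over conjugacy classes (|C| * chi_4(C) * conj(chi_2(C))):
  1*(1)*conj(1) + 1*(1)*conj(1) + 2*(-1)*conj(1) + 2*(-1)*conj(-1) + 2*(1)*conj(-1)
  = (1) + (1) + (-2) + (2) + (-2)
  = 0.
Dividing by |G| = 8 gives 0/8 = 0, matching the row-orthogonality relation <chi_4, chi_2> = [chi_4 = chi_2].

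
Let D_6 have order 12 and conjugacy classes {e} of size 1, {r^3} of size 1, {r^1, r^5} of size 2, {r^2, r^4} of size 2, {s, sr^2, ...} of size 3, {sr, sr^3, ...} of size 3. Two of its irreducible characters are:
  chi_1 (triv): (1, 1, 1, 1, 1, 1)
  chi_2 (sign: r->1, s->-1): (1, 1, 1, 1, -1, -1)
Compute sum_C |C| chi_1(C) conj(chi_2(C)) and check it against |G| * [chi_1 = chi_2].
Sum = 0; so <chi_1, chi_2> = 0 (distinct irreducibles are orthogonal).

Proof sketch: Compute term by term over conjugacy classes (|C| * chi_1(C) * conj(chi_2(C))):
  1*(1)*conj(1) + 1*(1)*conj(1) + 2*(1)*conj(1) + 2*(1)*conj(1) + 3*(1)*conj(-1) + 3*(1)*conj(-1)
  = (1) + (1) + (2) + (2) + (-3) + (-3)
  = 0.
Dividing by |G| = 12 gives 0/12 = 0, matching the row-orthogonality relation <chi_1, chi_2> = [chi_1 = chi_2].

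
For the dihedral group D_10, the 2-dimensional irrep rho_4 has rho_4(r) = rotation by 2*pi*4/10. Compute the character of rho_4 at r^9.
chi_{rho_4}(r^9) = 2*cos(2*pi*4*9/10) = -sqrt(5)/2 - 1/2

Justification: rho_4(r^9) is rotation by angle 2*pi*4*9/10, whose trace is 2*cos(2*pi*4*9/10) = -sqrt(5)/2 - 1/2.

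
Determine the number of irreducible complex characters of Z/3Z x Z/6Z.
18

Details: The number of irreducible complex representations of a finite group equals its number of conjugacy classes. Z/3Z x Z/6Z is abelian of order 18, so every element is its own conjugacy class: 18 classes, so Z/3Z x Z/6Z (order 18) has exactly 18 irreducible complex representations.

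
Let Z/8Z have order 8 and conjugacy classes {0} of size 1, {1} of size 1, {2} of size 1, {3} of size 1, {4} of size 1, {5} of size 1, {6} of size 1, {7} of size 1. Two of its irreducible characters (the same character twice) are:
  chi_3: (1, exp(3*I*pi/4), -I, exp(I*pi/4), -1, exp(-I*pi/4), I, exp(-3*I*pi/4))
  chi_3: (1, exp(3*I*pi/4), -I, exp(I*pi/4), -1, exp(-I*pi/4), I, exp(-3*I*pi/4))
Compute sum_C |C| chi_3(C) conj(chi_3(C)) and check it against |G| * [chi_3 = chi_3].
Sum = 8 = |G| = 8; so <chi_3, chi_3> = 1 (norm-1 confirms irreducibility).

Solution. Compute term by term over conjugacy classes (|C| * chi_3(C) * conj(chi_3(C))):
  1*(1)*conj(1) + 1*(exp(3*I*pi/4))*conj(exp(3*I*pi/4)) + 1*(-I)*conj(-I) + 1*(exp(I*pi/4))*conj(exp(I*pi/4)) + 1*(-1)*conj(-1) + 1*(exp(-I*pi/4))*conj(exp(-I*pi/4)) + 1*(I)*conj(I) + 1*(exp(-3*I*pi/4))*conj(exp(-3*I*pi/4))
  = (1) + (1) + (1) + (1) + (1) + (1) + (1) + (1)
  = 8.
(Exp terms are combined using exp(i*s)*conj(exp(i*t)) = exp(i*(s-t)), and sums of them are collapsed using the identity that for every m > 1 the m distinct m-th roots of unity sum to 0, e.g. 1 + exp(2*I*pi/3) + exp(-2*I*pi/3) = 0.)
Dividing by |G| = 8 gives 8/8 = 1, matching the row-orthogonality relation <chi_3, chi_3> = [chi_3 = chi_3].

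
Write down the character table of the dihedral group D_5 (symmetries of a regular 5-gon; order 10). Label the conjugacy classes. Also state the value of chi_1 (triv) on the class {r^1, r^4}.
Conjugacy classes: {e} of size 1, {r^1, r^4} of size 2, {r^2, r^3} of size 2, {s, sr, ..., sr^4} of size 5.
Character table:
  irrep \ class              {e} (size 1)  {r^1, r^4} (size 2)  {r^2, r^3} (size 2)  {s, sr, ..., sr^4} (size 5)
  chi_1 (triv)               1             1                    1                    1                          
  chi_2 (sign: r->1, s->-1)  1             1                    1                    -1                         
  chi_3 (2d, j=1)            2             -1/2 + sqrt(5)/2     -sqrt(5)/2 - 1/2     0                          
  chi_4 (2d, j=2)            2             -sqrt(5)/2 - 1/2     -1/2 + sqrt(5)/2     0                          

Spot check: chi_1 (triv) on {r^1, r^4} = 1.

Details: D_5 has order 2*5 = 10 with 4 conjugacy classes, hence 4 irreducibles. Sum of squared dims 1 + 1 + 4 + 4 = 10 = |G|. Linear characters come from the abelianisation; the 2-dimensional irreps have character r^k -> 2*cos(2*pi*j*k/5), reflections -> 0.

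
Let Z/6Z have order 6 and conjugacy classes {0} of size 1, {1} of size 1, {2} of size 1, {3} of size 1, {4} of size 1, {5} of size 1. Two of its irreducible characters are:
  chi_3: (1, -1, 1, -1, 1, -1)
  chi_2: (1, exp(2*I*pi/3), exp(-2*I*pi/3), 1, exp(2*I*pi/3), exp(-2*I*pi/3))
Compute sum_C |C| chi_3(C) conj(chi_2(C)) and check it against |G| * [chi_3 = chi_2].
Sum = 0; so <chi_3, chi_2> = 0 (distinct irreducibles are orthogonal).

Compute term by term over conjugacy classes (|C| * chi_3(C) * conj(chi_2(C))):
  1*(1)*conj(1) + 1*(-1)*conj(exp(2*I*pi/3)) + 1*(1)*conj(exp(-2*I*pi/3)) + 1*(-1)*conj(1) + 1*(1)*conj(exp(2*I*pi/3)) + 1*(-1)*conj(exp(-2*I*pi/3))
  = (1) + (-exp(-2*I*pi/3)) + (exp(2*I*pi/3)) + (-1) + (exp(-2*I*pi/3)) + (-exp(2*I*pi/3))
  = 0.
(Exp terms are combined using exp(i*s)*conj(exp(i*t)) = exp(i*(s-t)), and sums of them are collapsed using the identity that for every m > 1 the m distinct m-th roots of unity sum to 0, e.g. 1 + exp(2*I*pi/3) + exp(-2*I*pi/3) = 0.)
Dividing by |G| = 6 gives 0/6 = 0, matching the row-orthogonality relation <chi_3, chi_2> = [chi_3 = chi_2].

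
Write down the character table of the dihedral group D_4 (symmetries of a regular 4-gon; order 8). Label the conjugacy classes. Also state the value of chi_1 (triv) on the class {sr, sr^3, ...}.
Conjugacy classes: {e} of size 1, {r^2} of size 1, {r^1, r^3} of size 2, {s, sr^2, ...} of size 2, {sr, sr^3, ...} of size 2.
Character table:
  irrep \ class              {e} (size 1)  {r^2} (size 1)  {r^1, r^3} (size 2)  {s, sr^2, ...} (size 2)  {sr, sr^3, ...} (size 2)
  chi_1 (triv)               1             1               1                    1                        1                       
  chi_2 (sign: r->1, s->-1)  1             1               1                    -1                       -1                      
  chi_3 (r->-1, s->1)        1             1               -1                   1                        -1                      
  chi_4 (r->-1, s->-1)       1             1               -1                   -1                       1                       
  chi_5 (2d, j=1)            2             -2              0                    0                        0                       

Spot check: chi_1 (triv) on {sr, sr^3, ...} = 1.

Derivation: D_4 has order 2*4 = 8 with 5 conjugacy classes, hence 5 irreducibles. Sum of squared dims 1 + 1 + 1 + 1 + 4 = 8 = |G|. Linear characters come from the abelianisation; the 2-dimensional irreps have character r^k -> 2*cos(2*pi*j*k/4), reflections -> 0.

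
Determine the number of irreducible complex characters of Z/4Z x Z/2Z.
8

Justification: The number of irreducible complex representations of a finite group equals its number of conjugacy classes. Z/4Z x Z/2Z is abelian of order 8, so every element is its own conjugacy class: 8 classes, so Z/4Z x Z/2Z (order 8) has exactly 8 irreducible complex representations.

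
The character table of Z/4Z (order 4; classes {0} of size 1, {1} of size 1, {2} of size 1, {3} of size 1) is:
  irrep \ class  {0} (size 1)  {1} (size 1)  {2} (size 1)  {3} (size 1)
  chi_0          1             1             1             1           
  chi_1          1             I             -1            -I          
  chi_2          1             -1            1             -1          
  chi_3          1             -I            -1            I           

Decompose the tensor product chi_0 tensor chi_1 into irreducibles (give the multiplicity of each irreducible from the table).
chi_0 tensor chi_1 = chi_1 (all other irreducibles have multiplicity 0).

Derivation: The character of a tensor product is the pointwise product (chi_0 * chi_1)(C) = chi_0(C) * chi_1(C):
  {0}: (1)*(1), {1}: (1)*(I), {2}: (1)*(-1), {3}: (1)*(-I)
so (chi_0 * chi_1) takes values
  {0} -> 1, {1} -> I, {2} -> -1, {3} -> -I.
Now take the inner product of this character with each irreducible chi from the table, <chi_0*chi_1, chi> = (1/4) sum_C |C| (chi_0*chi_1)(C) conj(chi(C)):
  <chi_0*chi_1, chi_0> = (1/4)[1*(1)*conj(1) + 1*(I)*conj(1) + 1*(-1)*conj(1) + 1*(-I)*conj(1)]
      = (1/4)[(1) + (I) + (-1) + (-I)] = 0/4 = 0
  <chi_0*chi_1, chi_1> = (1/4)[1*(1)*conj(1) + 1*(I)*conj(I) + 1*(-1)*conj(-1) + 1*(-I)*conj(-I)]
      = (1/4)[(1) + (1) + (1) + (1)] = 4/4 = 1
  <chi_0*chi_1, chi_2> = (1/4)[1*(1)*conj(1) + 1*(I)*conj(-1) + 1*(-1)*conj(1) + 1*(-I)*conj(-1)]
      = (1/4)[(1) + (-I) + (-1) + (I)] = 0/4 = 0
  <chi_0*chi_1, chi_3> = (1/4)[1*(1)*conj(1) + 1*(I)*conj(-I) + 1*(-1)*conj(-1) + 1*(-I)*conj(I)]
      = (1/4)[(1) + (-1) + (1) + (-1)] = 0/4 = 0
(Exp terms are combined using exp(i*s)*conj(exp(i*t)) = exp(i*(s-t)), and sums of them are collapsed using the identity that for every m > 1 the m distinct m-th roots of unity sum to 0, e.g. 1 + exp(2*I*pi/3) + exp(-2*I*pi/3) = 0.)
Hence the multiplicities are chi_1: 1. Dimension check: dim(chi_0)*dim(chi_1) = 1*1 = 1 and sum (mult * dim) = 1*1 = 1.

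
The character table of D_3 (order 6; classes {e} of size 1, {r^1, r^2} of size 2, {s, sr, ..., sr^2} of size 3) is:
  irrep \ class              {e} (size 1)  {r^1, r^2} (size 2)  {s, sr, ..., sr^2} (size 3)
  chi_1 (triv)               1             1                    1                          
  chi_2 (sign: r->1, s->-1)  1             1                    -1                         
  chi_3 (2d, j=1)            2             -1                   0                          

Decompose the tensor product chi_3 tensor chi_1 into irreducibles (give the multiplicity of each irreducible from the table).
chi_3 tensor chi_1 = chi_3 (all other irreducibles have multiplicity 0).

Derivation: The character of a tensor product is the pointwise product (chi_3 * chi_1)(C) = chi_3(C) * chi_1(C):
  {e}: (2)*(1), {r^1, r^2}: (-1)*(1), {s, sr, ..., sr^2}: (0)*(1)
so (chi_3 * chi_1) takes values
  {e} -> 2, {r^1, r^2} -> -1, {s, sr, ..., sr^2} -> 0.
Now take the inner product of this character with each irreducible chi from the table, <chi_3*chi_1, chi> = (1/6) sum_C |C| (chi_3*chi_1)(C) conj(chi(C)):
  <chi_3*chi_1, chi_1> = (1/6)[1*(2)*conj(1) + 2*(-1)*conj(1) + 3*(0)*conj(1)]
      = (1/6)[(2) + (-2) + (0)] = 0/6 = 0
  <chi_3*chi_1, chi_2> = (1/6)[1*(2)*conj(1) + 2*(-1)*conj(1) + 3*(0)*conj(-1)]
      = (1/6)[(2) + (-2) + (0)] = 0/6 = 0
  <chi_3*chi_1, chi_3> = (1/6)[1*(2)*conj(2) + 2*(-1)*conj(-1) + 3*(0)*conj(0)]
      = (1/6)[(4) + (2) + (0)] = 6/6 = 1
Hence the multiplicities are chi_3: 1. Dimension check: dim(chi_3)*dim(chi_1) = 2*1 = 2 and sum (mult * dim) = 1*2 = 2.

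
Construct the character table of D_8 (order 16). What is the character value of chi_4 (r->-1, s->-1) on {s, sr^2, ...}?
Conjugacy classes: {e} of size 1, {r^4} of size 1, {r^1, r^7} of size 2, {r^2, r^6} of size 2, {r^3, r^5} of size 2, {s, sr^2, ...} of size 4, {sr, sr^3, ...} of size 4.
Character table:
  irrep \ class              {e} (size 1)  {r^4} (size 1)  {r^1, r^7} (size 2)  {r^2, r^6} (size 2)  {r^3, r^5} (size 2)  {s, sr^2, ...} (size 4)  {sr, sr^3, ...} (size 4)
  chi_1 (triv)               1             1               1                    1                    1                    1                        1                       
  chi_2 (sign: r->1, s->-1)  1             1               1                    1                    1                    -1                       -1                      
  chi_3 (r->-1, s->1)        1             1               -1                   1                    -1                   1                        -1                      
  chi_4 (r->-1, s->-1)       1             1               -1                   1                    -1                   -1                       1                       
  chi_5 (2d, j=1)            2             -2              sqrt(2)              0                    -sqrt(2)             0                        0                       
  chi_6 (2d, j=2)            2             2               0                    -2                   0                    0                        0                       
  chi_7 (2d, j=3)            2             -2              -sqrt(2)             0                    sqrt(2)              0                        0                       

Spot check: chi_4 (r->-1, s->-1) on {s, sr^2, ...} = -1.

D_8 has order 2*8 = 16 with 7 conjugacy classes, hence 7 irreducibles. Sum of squared dims 1 + 1 + 1 + 1 + 4 + 4 + 4 = 16 = |G|. Linear characters come from the abelianisation; the 2-dimensional irreps have character r^k -> 2*cos(2*pi*j*k/8), reflections -> 0.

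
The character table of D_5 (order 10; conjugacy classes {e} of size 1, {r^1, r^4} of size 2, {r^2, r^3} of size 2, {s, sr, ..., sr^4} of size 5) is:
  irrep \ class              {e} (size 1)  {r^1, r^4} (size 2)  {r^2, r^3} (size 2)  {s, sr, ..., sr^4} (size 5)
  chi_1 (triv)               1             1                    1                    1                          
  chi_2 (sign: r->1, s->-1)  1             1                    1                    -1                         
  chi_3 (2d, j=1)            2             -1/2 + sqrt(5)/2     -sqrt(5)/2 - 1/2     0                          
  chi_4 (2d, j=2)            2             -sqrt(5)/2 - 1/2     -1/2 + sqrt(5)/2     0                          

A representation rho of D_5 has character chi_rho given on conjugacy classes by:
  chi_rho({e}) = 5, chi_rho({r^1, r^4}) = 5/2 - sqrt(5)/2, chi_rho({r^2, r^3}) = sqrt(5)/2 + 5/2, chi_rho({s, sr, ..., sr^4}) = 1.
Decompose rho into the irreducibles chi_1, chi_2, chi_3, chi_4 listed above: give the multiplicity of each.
Multiplicities: chi_1: 2, chi_2: 1, chi_3: 0, chi_4: 1.

Solution. Use <chi_rho, chi> = (1/|G|) sum_C |C| * chi_rho(C) * conj(chi(C)) with |G| = 10 for each irreducible chi in the table:
  <chi_rho, chi_1> = (1/10)[1*(5)*conj(1) + 2*(5/2 - sqrt(5)/2)*conj(1) + 2*(sqrt(5)/2 + 5/2)*conj(1) + 5*(1)*conj(1)]
      = (1/10)[(5) + (5 - sqrt(5)) + (sqrt(5) + 5) + (5)] = 20/10 = 2
  <chi_rho, chi_2> = (1/10)[1*(5)*conj(1) + 2*(5/2 - sqrt(5)/2)*conj(1) + 2*(sqrt(5)/2 + 5/2)*conj(1) + 5*(1)*conj(-1)]
      = (1/10)[(5) + (5 - sqrt(5)) + (sqrt(5) + 5) + (-5)] = 10/10 = 1
  <chi_rho, chi_3> = (1/10)[1*(5)*conj(2) + 2*(5/2 - sqrt(5)/2)*conj(-1/2 + sqrt(5)/2) + 2*(sqrt(5)/2 + 5/2)*conj(-sqrt(5)/2 - 1/2) + 5*(1)*conj(0)]
      = (1/10)[(10) + (-5 + 3*sqrt(5)) + (-3*sqrt(5) - 5) + (0)] = 0/10 = 0
  <chi_rho, chi_4> = (1/10)[1*(5)*conj(2) + 2*(5/2 - sqrt(5)/2)*conj(-sqrt(5)/2 - 1/2) + 2*(sqrt(5)/2 + 5/2)*conj(-1/2 + sqrt(5)/2) + 5*(1)*conj(0)]
      = (1/10)[(10) + (-2*sqrt(5)) + (2*sqrt(5)) + (0)] = 10/10 = 1
Dimension check: dim(rho) = sum (mult * dim) = 2*1 + 1*1 + 0*2 + 1*2 = 5 = chi_rho(e) = 5.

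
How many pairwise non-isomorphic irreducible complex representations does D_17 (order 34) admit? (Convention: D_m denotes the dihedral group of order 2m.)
10

Explanation: The number of irreducible complex representations of a finite group equals its number of conjugacy classes. D_17 has 10 conjugacy classes ((n+3)/2 for n odd), so D_17 (order 34) has exactly 10 irreducible complex representations.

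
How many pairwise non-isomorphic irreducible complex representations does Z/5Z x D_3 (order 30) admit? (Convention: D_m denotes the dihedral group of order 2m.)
15

Details: The number of irreducible complex representations of a finite group equals its number of conjugacy classes. For a direct product, #classes(G x H) = #classes(G) * #classes(H). Z/5Z has 5 classes (abelian), D_3 has 3 classes, so 5 * 3 = 15, so Z/5Z x D_3 (order 30) has exactly 15 irreducible complex representations.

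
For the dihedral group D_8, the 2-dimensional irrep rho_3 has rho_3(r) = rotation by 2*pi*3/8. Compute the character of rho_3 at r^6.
chi_{rho_3}(r^6) = 2*cos(2*pi*3*6/8) = 0

Explanation: rho_3(r^6) is rotation by angle 2*pi*3*6/8, whose trace is 2*cos(2*pi*3*6/8) = 0.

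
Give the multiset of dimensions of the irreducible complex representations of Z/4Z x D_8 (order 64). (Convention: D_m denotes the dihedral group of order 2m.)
Dimensions: 1, 1, 1, 1, 1, 1, 1, 1, 1, 1, 1, 1, 1, 1, 1, 1, 2, 2, 2, 2, 2, 2, 2, 2, 2, 2, 2, 2

There are 28 irreducibles (= number of conjugacy classes). Their dimensions d_i satisfy sum d_i^2 = |G| = 64: 1 + 1 + 1 + 1 + 1 + 1 + 1 + 1 + 1 + 1 + 1 + 1 + 1 + 1 + 1 + 1 + 4 + 4 + 4 + 4 + 4 + 4 + 4 + 4 + 4 + 4 + 4 + 4 = 64. (For the product with Z/4Z: each of the 4 1-dim characters of Z/4Z tensors with each irrep of D_8, giving 4 copies of each D_8-dimension.)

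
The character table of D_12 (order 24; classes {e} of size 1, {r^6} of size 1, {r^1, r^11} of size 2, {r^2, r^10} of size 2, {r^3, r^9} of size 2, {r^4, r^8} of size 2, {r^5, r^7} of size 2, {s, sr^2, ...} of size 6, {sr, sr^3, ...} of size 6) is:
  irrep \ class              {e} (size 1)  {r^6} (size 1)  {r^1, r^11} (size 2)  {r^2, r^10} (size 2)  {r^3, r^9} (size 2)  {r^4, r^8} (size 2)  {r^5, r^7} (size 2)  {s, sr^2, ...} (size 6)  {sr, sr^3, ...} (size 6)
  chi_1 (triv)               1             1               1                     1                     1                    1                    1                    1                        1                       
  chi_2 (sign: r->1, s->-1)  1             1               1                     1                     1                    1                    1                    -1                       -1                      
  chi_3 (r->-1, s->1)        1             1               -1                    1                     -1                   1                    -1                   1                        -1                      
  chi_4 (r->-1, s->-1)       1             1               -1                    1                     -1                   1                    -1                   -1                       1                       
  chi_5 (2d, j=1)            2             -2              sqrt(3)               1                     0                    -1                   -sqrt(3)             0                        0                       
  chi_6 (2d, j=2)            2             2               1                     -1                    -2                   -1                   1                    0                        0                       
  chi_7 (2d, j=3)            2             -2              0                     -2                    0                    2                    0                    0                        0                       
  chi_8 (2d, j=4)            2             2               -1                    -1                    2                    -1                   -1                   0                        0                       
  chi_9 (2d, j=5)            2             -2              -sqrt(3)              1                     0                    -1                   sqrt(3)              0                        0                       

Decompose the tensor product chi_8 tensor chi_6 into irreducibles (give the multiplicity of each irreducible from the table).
chi_8 tensor chi_6 = chi_3 + chi_4 + chi_6 (all other irreducibles have multiplicity 0).

Argument: The character of a tensor product is the pointwise product (chi_8 * chi_6)(C) = chi_8(C) * chi_6(C):
  {e}: (2)*(2), {r^6}: (2)*(2), {r^1, r^11}: (-1)*(1), {r^2, r^10}: (-1)*(-1), {r^3, r^9}: (2)*(-2), {r^4, r^8}: (-1)*(-1), {r^5, r^7}: (-1)*(1), {s, sr^2, ...}: (0)*(0), {sr, sr^3, ...}: (0)*(0)
so (chi_8 * chi_6) takes values
  {e} -> 4, {r^6} -> 4, {r^1, r^11} -> -1, {r^2, r^10} -> 1, {r^3, r^9} -> -4, {r^4, r^8} -> 1, {r^5, r^7} -> -1, {s, sr^2, ...} -> 0, {sr, sr^3, ...} -> 0.
Now take the inner product of this character with each irreducible chi from the table, <chi_8*chi_6, chi> = (1/24) sum_C |C| (chi_8*chi_6)(C) conj(chi(C)):
  <chi_8*chi_6, chi_1> = (1/24)[1*(4)*conj(1) + 1*(4)*conj(1) + 2*(-1)*conj(1) + 2*(1)*conj(1) + 2*(-4)*conj(1) + 2*(1)*conj(1) + 2*(-1)*conj(1) + 6*(0)*conj(1) + 6*(0)*conj(1)]
      = (1/24)[(4) + (4) + (-2) + (2) + (-8) + (2) + (-2) + (0) + (0)] = 0/24 = 0
  <chi_8*chi_6, chi_2> = (1/24)[1*(4)*conj(1) + 1*(4)*conj(1) + 2*(-1)*conj(1) + 2*(1)*conj(1) + 2*(-4)*conj(1) + 2*(1)*conj(1) + 2*(-1)*conj(1) + 6*(0)*conj(-1) + 6*(0)*conj(-1)]
      = (1/24)[(4) + (4) + (-2) + (2) + (-8) + (2) + (-2) + (0) + (0)] = 0/24 = 0
  <chi_8*chi_6, chi_3> = (1/24)[1*(4)*conj(1) + 1*(4)*conj(1) + 2*(-1)*conj(-1) + 2*(1)*conj(1) + 2*(-4)*conj(-1) + 2*(1)*conj(1) + 2*(-1)*conj(-1) + 6*(0)*conj(1) + 6*(0)*conj(-1)]
      = (1/24)[(4) + (4) + (2) + (2) + (8) + (2) + (2) + (0) + (0)] = 24/24 = 1
  <chi_8*chi_6, chi_4> = (1/24)[1*(4)*conj(1) + 1*(4)*conj(1) + 2*(-1)*conj(-1) + 2*(1)*conj(1) + 2*(-4)*conj(-1) + 2*(1)*conj(1) + 2*(-1)*conj(-1) + 6*(0)*conj(-1) + 6*(0)*conj(1)]
      = (1/24)[(4) + (4) + (2) + (2) + (8) + (2) + (2) + (0) + (0)] = 24/24 = 1
  <chi_8*chi_6, chi_5> = (1/24)[1*(4)*conj(2) + 1*(4)*conj(-2) + 2*(-1)*conj(sqrt(3)) + 2*(1)*conj(1) + 2*(-4)*conj(0) + 2*(1)*conj(-1) + 2*(-1)*conj(-sqrt(3)) + 6*(0)*conj(0) + 6*(0)*conj(0)]
      = (1/24)[(8) + (-8) + (-2*sqrt(3)) + (2) + (0) + (-2) + (2*sqrt(3)) + (0) + (0)] = 0/24 = 0
  <chi_8*chi_6, chi_6> = (1/24)[1*(4)*conj(2) + 1*(4)*conj(2) + 2*(-1)*conj(1) + 2*(1)*conj(-1) + 2*(-4)*conj(-2) + 2*(1)*conj(-1) + 2*(-1)*conj(1) + 6*(0)*conj(0) + 6*(0)*conj(0)]
      = (1/24)[(8) + (8) + (-2) + (-2) + (16) + (-2) + (-2) + (0) + (0)] = 24/24 = 1
  <chi_8*chi_6, chi_7> = (1/24)[1*(4)*conj(2) + 1*(4)*conj(-2) + 2*(-1)*conj(0) + 2*(1)*conj(-2) + 2*(-4)*conj(0) + 2*(1)*conj(2) + 2*(-1)*conj(0) + 6*(0)*conj(0) + 6*(0)*conj(0)]
      = (1/24)[(8) + (-8) + (0) + (-4) + (0) + (4) + (0) + (0) + (0)] = 0/24 = 0
  <chi_8*chi_6, chi_8> = (1/24)[1*(4)*conj(2) + 1*(4)*conj(2) + 2*(-1)*conj(-1) + 2*(1)*conj(-1) + 2*(-4)*conj(2) + 2*(1)*conj(-1) + 2*(-1)*conj(-1) + 6*(0)*conj(0) + 6*(0)*conj(0)]
      = (1/24)[(8) + (8) + (2) + (-2) + (-16) + (-2) + (2) + (0) + (0)] = 0/24 = 0
  <chi_8*chi_6, chi_9> = (1/24)[1*(4)*conj(2) + 1*(4)*conj(-2) + 2*(-1)*conj(-sqrt(3)) + 2*(1)*conj(1) + 2*(-4)*conj(0) + 2*(1)*conj(-1) + 2*(-1)*conj(sqrt(3)) + 6*(0)*conj(0) + 6*(0)*conj(0)]
      = (1/24)[(8) + (-8) + (2*sqrt(3)) + (2) + (0) + (-2) + (-2*sqrt(3)) + (0) + (0)] = 0/24 = 0
Hence the multiplicities are chi_3: 1, chi_4: 1, chi_6: 1. Dimension check: dim(chi_8)*dim(chi_6) = 2*2 = 4 and sum (mult * dim) = 1*1 + 1*1 + 1*2 = 4.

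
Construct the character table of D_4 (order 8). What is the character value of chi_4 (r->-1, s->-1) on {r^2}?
Conjugacy classes: {e} of size 1, {r^2} of size 1, {r^1, r^3} of size 2, {s, sr^2, ...} of size 2, {sr, sr^3, ...} of size 2.
Character table:
  irrep \ class              {e} (size 1)  {r^2} (size 1)  {r^1, r^3} (size 2)  {s, sr^2, ...} (size 2)  {sr, sr^3, ...} (size 2)
  chi_1 (triv)               1             1               1                    1                        1                       
  chi_2 (sign: r->1, s->-1)  1             1               1                    -1                       -1                      
  chi_3 (r->-1, s->1)        1             1               -1                   1                        -1                      
  chi_4 (r->-1, s->-1)       1             1               -1                   -1                       1                       
  chi_5 (2d, j=1)            2             -2              0                    0                        0                       

Spot check: chi_4 (r->-1, s->-1) on {r^2} = 1.

Proof sketch: D_4 has order 2*4 = 8 with 5 conjugacy classes, hence 5 irreducibles. Sum of squared dims 1 + 1 + 1 + 1 + 4 = 8 = |G|. Linear characters come from the abelianisation; the 2-dimensional irreps have character r^k -> 2*cos(2*pi*j*k/4), reflections -> 0.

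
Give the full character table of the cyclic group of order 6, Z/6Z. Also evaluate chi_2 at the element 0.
Character table of Z/6Z (irreps indexed chi_0,...,chi_5 with chi_k(m) = zeta_6^(k*m), zeta_6 = exp(2*pi*i/6)):
  irrep \ class  {0} (size 1)  {1} (size 1)    {2} (size 1)    {3} (size 1)  {4} (size 1)    {5} (size 1)  
  chi_0          1             1               1               1             1               1             
  chi_1          1             exp(I*pi/3)     exp(2*I*pi/3)   -1            exp(-2*I*pi/3)  exp(-I*pi/3)  
  chi_2          1             exp(2*I*pi/3)   exp(-2*I*pi/3)  1             exp(2*I*pi/3)   exp(-2*I*pi/3)
  chi_3          1             -1              1               -1            1               -1            
  chi_4          1             exp(-2*I*pi/3)  exp(2*I*pi/3)   1             exp(-2*I*pi/3)  exp(2*I*pi/3) 
  chi_5          1             exp(-I*pi/3)    exp(-2*I*pi/3)  -1            exp(2*I*pi/3)   exp(I*pi/3)   

Spot check: chi_2(0) = zeta_6^(2*0) = zeta_6^0 = 1.

Reasoning: Z/6Z is abelian, so all 6 irreducible complex representations are 1-dimensional. They are given by chi_k(m) = zeta_6^(k*m) for k = 0,...,5. Row orthogonality: sum_m chi_k(m) conj(chi_l(m)) = 6 * [k = l].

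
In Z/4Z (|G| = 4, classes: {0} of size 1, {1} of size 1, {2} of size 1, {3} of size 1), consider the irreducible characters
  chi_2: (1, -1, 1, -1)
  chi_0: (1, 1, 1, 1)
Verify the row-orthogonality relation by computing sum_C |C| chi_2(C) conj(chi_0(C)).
Sum = 0; so <chi_2, chi_0> = 0 (distinct irreducibles are orthogonal).

Working: Compute term by term over conjugacy classes (|C| * chi_2(C) * conj(chi_0(C))):
  1*(1)*conj(1) + 1*(-1)*conj(1) + 1*(1)*conj(1) + 1*(-1)*conj(1)
  = (1) + (-1) + (1) + (-1)
  = 0.
(Exp terms are combined using exp(i*s)*conj(exp(i*t)) = exp(i*(s-t)), and sums of them are collapsed using the identity that for every m > 1 the m distinct m-th roots of unity sum to 0, e.g. 1 + exp(2*I*pi/3) + exp(-2*I*pi/3) = 0.)
Dividing by |G| = 4 gives 0/4 = 0, matching the row-orthogonality relation <chi_2, chi_0> = [chi_2 = chi_0].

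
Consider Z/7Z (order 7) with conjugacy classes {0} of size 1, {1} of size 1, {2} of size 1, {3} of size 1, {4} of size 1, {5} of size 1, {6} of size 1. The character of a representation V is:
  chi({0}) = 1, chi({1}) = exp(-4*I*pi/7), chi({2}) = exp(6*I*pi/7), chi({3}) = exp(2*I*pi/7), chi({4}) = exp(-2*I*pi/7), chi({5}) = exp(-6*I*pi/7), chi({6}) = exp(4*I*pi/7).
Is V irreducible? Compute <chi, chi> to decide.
Irreducible: <chi, chi> = 1.

Argument: <chi, chi> = (1/|G|) sum_C |C| * |chi(C)|^2 = (1/7)[1*|1|^2 + 1*|exp(-4*I*pi/7)|^2 + 1*|exp(6*I*pi/7)|^2 + 1*|exp(2*I*pi/7)|^2 + 1*|exp(-2*I*pi/7)|^2 + 1*|exp(-6*I*pi/7)|^2 + 1*|exp(4*I*pi/7)|^2]
  = (1/7)[(1) + (1) + (1) + (1) + (1) + (1) + (1)] = 7/7 = 1.
(Exp terms are combined using exp(i*s)*conj(exp(i*t)) = exp(i*(s-t)), and sums of them are collapsed using the identity that for every m > 1 the m distinct m-th roots of unity sum to 0, e.g. 1 + exp(2*I*pi/3) + exp(-2*I*pi/3) = 0.)
A character is irreducible iff <chi, chi> = 1, so this representation is irreducible.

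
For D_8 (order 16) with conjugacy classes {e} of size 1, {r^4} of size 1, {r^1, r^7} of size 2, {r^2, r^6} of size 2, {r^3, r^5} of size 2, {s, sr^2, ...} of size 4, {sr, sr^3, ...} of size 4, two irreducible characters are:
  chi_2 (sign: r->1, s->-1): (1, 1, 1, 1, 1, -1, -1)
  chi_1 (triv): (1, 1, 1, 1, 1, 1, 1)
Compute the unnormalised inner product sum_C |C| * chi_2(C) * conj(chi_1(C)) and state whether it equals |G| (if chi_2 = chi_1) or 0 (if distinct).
Sum = 0; so <chi_2, chi_1> = 0 (distinct irreducibles are orthogonal).

Derivation: Compute term by term over conjugacy classes (|C| * chi_2(C) * conj(chi_1(C))):
  1*(1)*conj(1) + 1*(1)*conj(1) + 2*(1)*conj(1) + 2*(1)*conj(1) + 2*(1)*conj(1) + 4*(-1)*conj(1) + 4*(-1)*conj(1)
  = (1) + (1) + (2) + (2) + (2) + (-4) + (-4)
  = 0.
Dividing by |G| = 16 gives 0/16 = 0, matching the row-orthogonality relation <chi_2, chi_1> = [chi_2 = chi_1].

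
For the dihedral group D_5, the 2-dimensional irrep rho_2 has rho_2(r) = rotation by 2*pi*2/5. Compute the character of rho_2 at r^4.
chi_{rho_2}(r^4) = 2*cos(2*pi*2*4/5) = -sqrt(5)/2 - 1/2

Explanation: rho_2(r^4) is rotation by angle 2*pi*2*4/5, whose trace is 2*cos(2*pi*2*4/5) = -sqrt(5)/2 - 1/2.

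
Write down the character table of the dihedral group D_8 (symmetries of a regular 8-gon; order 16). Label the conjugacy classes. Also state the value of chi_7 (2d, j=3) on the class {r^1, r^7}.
Conjugacy classes: {e} of size 1, {r^4} of size 1, {r^1, r^7} of size 2, {r^2, r^6} of size 2, {r^3, r^5} of size 2, {s, sr^2, ...} of size 4, {sr, sr^3, ...} of size 4.
Character table:
  irrep \ class              {e} (size 1)  {r^4} (size 1)  {r^1, r^7} (size 2)  {r^2, r^6} (size 2)  {r^3, r^5} (size 2)  {s, sr^2, ...} (size 4)  {sr, sr^3, ...} (size 4)
  chi_1 (triv)               1             1               1                    1                    1                    1                        1                       
  chi_2 (sign: r->1, s->-1)  1             1               1                    1                    1                    -1                       -1                      
  chi_3 (r->-1, s->1)        1             1               -1                   1                    -1                   1                        -1                      
  chi_4 (r->-1, s->-1)       1             1               -1                   1                    -1                   -1                       1                       
  chi_5 (2d, j=1)            2             -2              sqrt(2)              0                    -sqrt(2)             0                        0                       
  chi_6 (2d, j=2)            2             2               0                    -2                   0                    0                        0                       
  chi_7 (2d, j=3)            2             -2              -sqrt(2)             0                    sqrt(2)              0                        0                       

Spot check: chi_7 (2d, j=3) on {r^1, r^7} = -sqrt(2).

Reasoning: D_8 has order 2*8 = 16 with 7 conjugacy classes, hence 7 irreducibles. Sum of squared dims 1 + 1 + 1 + 1 + 4 + 4 + 4 = 16 = |G|. Linear characters come from the abelianisation; the 2-dimensional irreps have character r^k -> 2*cos(2*pi*j*k/8), reflections -> 0.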